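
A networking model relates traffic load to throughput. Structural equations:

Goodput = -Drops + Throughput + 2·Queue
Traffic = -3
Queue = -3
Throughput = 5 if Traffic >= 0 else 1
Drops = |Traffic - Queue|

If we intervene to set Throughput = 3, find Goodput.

-3

Intervening sets Throughput = 3 and removes its equation (Throughput = 5 if Traffic >= 0 else 1).
Drops = |Traffic - Queue|  [with Traffic=-3, Queue=-3]  = 0
Goodput = -Drops + Throughput + 2·Queue  [with Drops=0, Throughput=3, Queue=-3]  = -3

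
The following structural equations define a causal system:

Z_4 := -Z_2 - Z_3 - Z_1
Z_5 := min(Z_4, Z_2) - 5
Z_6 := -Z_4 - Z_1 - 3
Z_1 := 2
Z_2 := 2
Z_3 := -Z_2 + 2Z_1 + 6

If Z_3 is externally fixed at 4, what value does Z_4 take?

-8

The intervention breaks the incoming arrows to Z_3: Z_3 := -Z_2 + 2Z_1 + 6 no longer applies, and Z_3 = 4.
Z_4 = -Z_2 - Z_3 - Z_1  [with Z_2=2, Z_3=4, Z_1=2]  = -8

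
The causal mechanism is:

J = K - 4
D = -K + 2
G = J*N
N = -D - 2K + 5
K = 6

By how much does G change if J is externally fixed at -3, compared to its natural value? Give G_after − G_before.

do(J=-3) replaces the equation J = K - 4 with the constant J = -3.
D = -K + 2  [with K=6]  = -4
N = -D - 2K + 5  [with D=-4, K=6]  = -3
G = J*N  [with J=-3, N=-3]  = 9
Without intervention: J = K - 4  [with K=6]  = 2; D = -K + 2  [with K=6]  = -4; N = -D - 2K + 5  [with D=-4, K=6]  = -3; G = J*N  [with J=2, N=-3]  = -6.
Change = 9 − (-6) = 15.

15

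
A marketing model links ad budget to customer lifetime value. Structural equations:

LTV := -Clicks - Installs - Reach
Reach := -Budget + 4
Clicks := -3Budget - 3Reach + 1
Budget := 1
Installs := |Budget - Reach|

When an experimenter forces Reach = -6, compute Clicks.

16

The intervention breaks the incoming arrows to Reach: Reach := -Budget + 4 no longer applies, and Reach = -6.
Clicks = -3Budget - 3Reach + 1  [with Budget=1, Reach=-6]  = 16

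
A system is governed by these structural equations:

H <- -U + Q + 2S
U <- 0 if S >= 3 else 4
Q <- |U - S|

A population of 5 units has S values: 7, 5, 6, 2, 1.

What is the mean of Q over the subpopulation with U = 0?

6

Observing U=0 restricts to units where U's equation naturally yields 0: S ∈ {7, 5, 6}. In that subpopulation Q = 7, 5, 6, mean 6.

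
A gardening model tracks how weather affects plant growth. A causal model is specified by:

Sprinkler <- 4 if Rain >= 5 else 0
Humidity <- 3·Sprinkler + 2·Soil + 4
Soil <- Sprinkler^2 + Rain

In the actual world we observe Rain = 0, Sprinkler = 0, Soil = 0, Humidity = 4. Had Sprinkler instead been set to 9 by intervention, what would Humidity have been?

193

Under do(Sprinkler=9), the mechanism Sprinkler <- 4 if Rain >= 5 else 0 is discarded; Sprinkler is fixed at 9.
Soil = Sprinkler^2 + Rain  [with Sprinkler=9, Rain=0]  = 81
Humidity = 3·Sprinkler + 2·Soil + 4  [with Sprinkler=9, Soil=81]  = 193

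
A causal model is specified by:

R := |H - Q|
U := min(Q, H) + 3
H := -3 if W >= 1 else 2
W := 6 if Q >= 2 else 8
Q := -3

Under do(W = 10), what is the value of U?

0

do(W=10) replaces the equation W := 6 if Q >= 2 else 8 with the constant W = 10.
H = -3 if W >= 1 else 2  [with W=10]  = -3
U = min(Q, H) + 3  [with Q=-3, H=-3]  = 0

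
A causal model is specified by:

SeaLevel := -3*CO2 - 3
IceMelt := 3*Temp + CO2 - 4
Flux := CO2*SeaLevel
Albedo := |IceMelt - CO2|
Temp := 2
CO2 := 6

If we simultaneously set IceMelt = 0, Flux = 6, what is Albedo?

Setting IceMelt = 0, Flux = 6 by intervention discards those variables' equations.
Albedo = |IceMelt - CO2|  [with IceMelt=0, CO2=6]  = 6

6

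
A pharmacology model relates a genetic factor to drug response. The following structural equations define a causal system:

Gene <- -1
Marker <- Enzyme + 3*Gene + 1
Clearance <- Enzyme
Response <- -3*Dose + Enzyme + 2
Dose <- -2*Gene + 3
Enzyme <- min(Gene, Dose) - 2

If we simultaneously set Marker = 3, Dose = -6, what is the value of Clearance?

The joint intervention fixes Marker = 3, Dose = -6, removing each variable's own equation.
Enzyme = min(Gene, Dose) - 2  [with Gene=-1, Dose=-6]  = -8
Clearance = Enzyme  [with Enzyme=-8]  = -8

-8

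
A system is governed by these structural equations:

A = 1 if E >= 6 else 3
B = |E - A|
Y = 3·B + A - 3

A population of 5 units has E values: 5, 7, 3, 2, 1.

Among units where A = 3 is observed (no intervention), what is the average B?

1.25

E[B|A=3] averages over only the 4 units with A=3 (E = 5, 3, 2, 1): B = 2, 0, 1, 2, mean 1.25.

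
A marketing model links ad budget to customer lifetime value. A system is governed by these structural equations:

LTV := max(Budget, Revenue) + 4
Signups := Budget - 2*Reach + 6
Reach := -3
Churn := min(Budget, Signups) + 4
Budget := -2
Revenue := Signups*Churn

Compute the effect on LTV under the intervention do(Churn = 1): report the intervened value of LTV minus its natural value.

-10

Under do(Churn=1), the mechanism Churn := min(Budget, Signups) + 4 is discarded; Churn is fixed at 1.
Signups = Budget - 2*Reach + 6  [with Budget=-2, Reach=-3]  = 10
Revenue = Signups*Churn  [with Signups=10, Churn=1]  = 10
LTV = max(Budget, Revenue) + 4  [with Budget=-2, Revenue=10]  = 14
Without intervention: Signups = Budget - 2*Reach + 6  [with Budget=-2, Reach=-3]  = 10; Churn = min(Budget, Signups) + 4  [with Budget=-2, Signups=10]  = 2; Revenue = Signups*Churn  [with Signups=10, Churn=2]  = 20; LTV = max(Budget, Revenue) + 4  [with Budget=-2, Revenue=20]  = 24.
Change = 14 − 24 = -10.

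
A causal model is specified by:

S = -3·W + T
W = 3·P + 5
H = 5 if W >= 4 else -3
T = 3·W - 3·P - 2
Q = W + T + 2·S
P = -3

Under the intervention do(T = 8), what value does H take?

-3

do(T=8) replaces the equation T = 3·W - 3·P - 2 with the constant T = 8.
H is not downstream of the intervention, so its value is determined by the original equations.
W = 3·P + 5  [with P=-3]  = -4
H = 5 if W >= 4 else -3  [with W=-4]  = -3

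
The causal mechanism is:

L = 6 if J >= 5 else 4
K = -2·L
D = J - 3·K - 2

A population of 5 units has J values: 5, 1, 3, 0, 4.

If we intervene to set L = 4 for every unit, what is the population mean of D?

Under do(L=4), L's equation is replaced by L=4 for every unit. Per-unit D: 27, 23, 25, 22, 26. Mean = 24.6.

24.6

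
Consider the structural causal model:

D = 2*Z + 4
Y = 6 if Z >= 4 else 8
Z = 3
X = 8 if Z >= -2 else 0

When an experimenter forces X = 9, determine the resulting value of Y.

Under do(X=9), the mechanism X = 8 if Z >= -2 else 0 is discarded; X is fixed at 9.
Since Y is not a descendant of the intervened variable, it is unaffected.
Y = 6 if Z >= 4 else 8  [with Z=3]  = 8

8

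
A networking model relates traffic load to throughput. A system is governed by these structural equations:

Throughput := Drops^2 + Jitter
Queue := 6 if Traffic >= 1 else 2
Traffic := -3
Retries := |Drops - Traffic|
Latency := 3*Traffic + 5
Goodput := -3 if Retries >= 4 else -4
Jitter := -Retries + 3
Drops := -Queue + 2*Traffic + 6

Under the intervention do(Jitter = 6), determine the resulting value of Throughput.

Intervening sets Jitter = 6 and removes its equation (Jitter := -Retries + 3).
Queue = 6 if Traffic >= 1 else 2  [with Traffic=-3]  = 2
Drops = -Queue + 2*Traffic + 6  [with Queue=2, Traffic=-3]  = -2
Throughput = Drops^2 + Jitter  [with Drops=-2, Jitter=6]  = 10

10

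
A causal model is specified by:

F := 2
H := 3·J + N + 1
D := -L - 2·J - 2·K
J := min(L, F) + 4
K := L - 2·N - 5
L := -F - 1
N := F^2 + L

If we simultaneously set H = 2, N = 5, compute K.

-18

The joint intervention fixes H = 2, N = 5, removing each variable's own equation.
L = -F - 1  [with F=2]  = -3
K = L - 2·N - 5  [with L=-3, N=5]  = -18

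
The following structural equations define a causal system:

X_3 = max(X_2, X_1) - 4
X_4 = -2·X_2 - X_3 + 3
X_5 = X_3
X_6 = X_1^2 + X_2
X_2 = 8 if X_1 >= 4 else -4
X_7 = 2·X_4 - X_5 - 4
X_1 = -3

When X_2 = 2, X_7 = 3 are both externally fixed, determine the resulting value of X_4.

1

Under do(X_2 = 2, X_7 = 3), each intervened variable's structural equation is replaced by its fixed value.
X_3 = max(X_2, X_1) - 4  [with X_2=2, X_1=-3]  = -2
X_4 = -2·X_2 - X_3 + 3  [with X_2=2, X_3=-2]  = 1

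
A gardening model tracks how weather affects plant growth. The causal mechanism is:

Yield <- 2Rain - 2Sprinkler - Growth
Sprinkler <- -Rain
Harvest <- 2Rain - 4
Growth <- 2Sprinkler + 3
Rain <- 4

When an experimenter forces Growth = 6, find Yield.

10

The intervention breaks the incoming arrows to Growth: Growth <- 2Sprinkler + 3 no longer applies, and Growth = 6.
Sprinkler = -Rain  [with Rain=4]  = -4
Yield = 2Rain - 2Sprinkler - Growth  [with Rain=4, Sprinkler=-4, Growth=6]  = 10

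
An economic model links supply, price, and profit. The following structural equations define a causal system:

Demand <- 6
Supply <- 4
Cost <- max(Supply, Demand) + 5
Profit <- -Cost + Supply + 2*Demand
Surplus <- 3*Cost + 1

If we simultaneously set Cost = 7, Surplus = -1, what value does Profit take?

9

The joint intervention fixes Cost = 7, Surplus = -1, removing each variable's own equation.
Profit = -Cost + Supply + 2*Demand  [with Cost=7, Supply=4, Demand=6]  = 9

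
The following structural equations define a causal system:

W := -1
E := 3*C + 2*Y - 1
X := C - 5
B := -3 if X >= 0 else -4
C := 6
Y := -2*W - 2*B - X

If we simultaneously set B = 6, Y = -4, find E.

9

The joint intervention fixes B = 6, Y = -4, removing each variable's own equation.
E = 3*C + 2*Y - 1  [with C=6, Y=-4]  = 9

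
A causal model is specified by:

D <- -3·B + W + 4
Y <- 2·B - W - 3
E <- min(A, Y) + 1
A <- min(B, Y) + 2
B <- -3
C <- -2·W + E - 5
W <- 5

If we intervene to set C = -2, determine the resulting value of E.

-13

Intervening sets C = -2 and removes its equation (C <- -2·W + E - 5).
Since E is not a descendant of the intervened variable, it is unaffected.
Y = 2·B - W - 3  [with B=-3, W=5]  = -14
A = min(B, Y) + 2  [with B=-3, Y=-14]  = -12
E = min(A, Y) + 1  [with A=-12, Y=-14]  = -13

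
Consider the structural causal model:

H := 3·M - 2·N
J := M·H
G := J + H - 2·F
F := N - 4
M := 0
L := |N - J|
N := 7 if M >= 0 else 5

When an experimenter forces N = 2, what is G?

Under do(N=2), the mechanism N := 7 if M >= 0 else 5 is discarded; N is fixed at 2.
F = N - 4  [with N=2]  = -2
H = 3·M - 2·N  [with M=0, N=2]  = -4
J = M·H  [with M=0, H=-4]  = 0
G = J + H - 2·F  [with J=0, H=-4, F=-2]  = 0

0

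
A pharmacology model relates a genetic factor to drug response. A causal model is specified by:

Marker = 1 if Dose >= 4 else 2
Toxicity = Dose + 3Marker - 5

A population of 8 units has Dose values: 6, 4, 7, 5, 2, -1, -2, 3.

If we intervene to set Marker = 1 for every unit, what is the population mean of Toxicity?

do(Marker=1) breaks Marker's dependence on Dose. With Marker=1 fixed, Toxicity across the units is 4, 2, 5, 3, 0, -3, -4, 1, mean 1.

1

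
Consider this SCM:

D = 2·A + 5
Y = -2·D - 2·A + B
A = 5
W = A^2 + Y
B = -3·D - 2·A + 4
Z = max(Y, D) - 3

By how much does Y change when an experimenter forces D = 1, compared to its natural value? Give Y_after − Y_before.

70

Under do(D=1), the mechanism D = 2·A + 5 is discarded; D is fixed at 1.
B = -3·D - 2·A + 4  [with D=1, A=5]  = -9
Y = -2·D - 2·A + B  [with D=1, A=5, B=-9]  = -21
Without intervention: D = 2·A + 5  [with A=5]  = 15; B = -3·D - 2·A + 4  [with D=15, A=5]  = -51; Y = -2·D - 2·A + B  [with D=15, A=5, B=-51]  = -91.
Change = -21 − (-91) = 70.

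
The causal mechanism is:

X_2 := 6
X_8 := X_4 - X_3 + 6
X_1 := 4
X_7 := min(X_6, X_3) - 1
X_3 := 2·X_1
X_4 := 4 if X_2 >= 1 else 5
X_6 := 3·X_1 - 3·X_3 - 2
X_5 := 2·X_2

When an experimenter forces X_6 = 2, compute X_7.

1

Intervening sets X_6 = 2 and removes its equation (X_6 := 3·X_1 - 3·X_3 - 2).
X_3 = 2·X_1  [with X_1=4]  = 8
X_7 = min(X_6, X_3) - 1  [with X_6=2, X_3=8]  = 1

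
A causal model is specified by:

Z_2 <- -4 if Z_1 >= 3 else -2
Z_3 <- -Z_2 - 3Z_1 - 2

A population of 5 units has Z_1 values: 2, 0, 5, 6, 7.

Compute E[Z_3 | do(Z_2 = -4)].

-10

Every unit gets Z_2=-4 under the intervention. Z_3 values become -4, 2, -13, -16, -19; E[Z_3|do(Z_2=-4)] = -10.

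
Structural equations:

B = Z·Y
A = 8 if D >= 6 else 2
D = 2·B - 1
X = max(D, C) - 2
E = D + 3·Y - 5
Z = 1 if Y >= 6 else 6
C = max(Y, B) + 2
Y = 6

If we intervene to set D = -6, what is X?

Under do(D=-6), the mechanism D = 2·B - 1 is discarded; D is fixed at -6.
Z = 1 if Y >= 6 else 6  [with Y=6]  = 1
B = Z·Y  [with Z=1, Y=6]  = 6
C = max(Y, B) + 2  [with Y=6, B=6]  = 8
X = max(D, C) - 2  [with D=-6, C=8]  = 6

6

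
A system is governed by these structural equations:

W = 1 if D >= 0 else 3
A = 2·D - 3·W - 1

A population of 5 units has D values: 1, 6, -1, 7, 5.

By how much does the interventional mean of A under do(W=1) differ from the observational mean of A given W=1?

The intervention sets W=1 in all 5 units regardless of D. Recomputing A per unit gives -2, 8, -6, 10, 6; average 3.2.
Conditioning on W=1 selects the 4 unit(s) with D ∈ {1, 6, 7, 5}. Their A values: -2, 8, 10, 6. Mean = 5.5.
Difference = 3.2 − 5.5 = -2.3.

-2.3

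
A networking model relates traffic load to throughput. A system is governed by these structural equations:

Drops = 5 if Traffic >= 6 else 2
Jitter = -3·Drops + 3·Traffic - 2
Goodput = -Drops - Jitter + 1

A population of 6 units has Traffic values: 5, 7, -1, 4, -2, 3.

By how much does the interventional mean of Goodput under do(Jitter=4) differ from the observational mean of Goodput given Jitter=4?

1

The intervention sets Jitter=4 in all 6 units regardless of Traffic. Recomputing Goodput per unit gives -5, -8, -5, -5, -5, -5; average -5.5.
E[Goodput|Jitter=4] averages over only the 2 units with Jitter=4 (Traffic = 7, 4): Goodput = -8, -5, mean -6.5.
Difference = -5.5 − (-6.5) = 1.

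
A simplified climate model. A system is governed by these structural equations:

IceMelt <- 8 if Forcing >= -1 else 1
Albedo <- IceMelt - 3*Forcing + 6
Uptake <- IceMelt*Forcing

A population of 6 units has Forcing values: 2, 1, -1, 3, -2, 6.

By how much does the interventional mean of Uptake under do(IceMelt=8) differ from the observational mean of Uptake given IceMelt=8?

do(IceMelt=8) breaks IceMelt's dependence on Forcing. With IceMelt=8 fixed, Uptake across the units is 16, 8, -8, 24, -16, 48, mean 12.
E[Uptake|IceMelt=8] averages over only the 5 units with IceMelt=8 (Forcing = 2, 1, -1, 3, 6): Uptake = 16, 8, -8, 24, 48, mean 17.6.
Difference = 12 − 17.6 = -5.6.

-5.6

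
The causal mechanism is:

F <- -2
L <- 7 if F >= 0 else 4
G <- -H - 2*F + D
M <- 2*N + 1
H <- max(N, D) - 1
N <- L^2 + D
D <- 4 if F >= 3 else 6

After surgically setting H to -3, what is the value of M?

Under do(H=-3), the mechanism H <- max(N, D) - 1 is discarded; H is fixed at -3.
Since M is not a descendant of the intervened variable, it is unaffected.
D = 4 if F >= 3 else 6  [with F=-2]  = 6
L = 7 if F >= 0 else 4  [with F=-2]  = 4
N = L^2 + D  [with L=4, D=6]  = 22
M = 2*N + 1  [with N=22]  = 45

45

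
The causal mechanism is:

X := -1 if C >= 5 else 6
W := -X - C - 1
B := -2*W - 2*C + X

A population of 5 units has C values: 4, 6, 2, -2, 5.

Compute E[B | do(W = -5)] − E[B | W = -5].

-2.3

Every unit gets W=-5 under the intervention. B values become 8, -3, 12, 20, -1; E[B|do(W=-5)] = 7.2.
Conditioning on W=-5 selects the 2 unit(s) with C ∈ {-2, 5}. Their B values: 20, -1. Mean = 9.5.
Difference = 7.2 − 9.5 = -2.3.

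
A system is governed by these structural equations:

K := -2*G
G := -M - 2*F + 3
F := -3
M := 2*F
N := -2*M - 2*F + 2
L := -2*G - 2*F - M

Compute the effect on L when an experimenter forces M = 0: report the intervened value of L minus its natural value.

6

do(M=0) replaces the equation M := 2*F with the constant M = 0.
G = -M - 2*F + 3  [with M=0, F=-3]  = 9
L = -2*G - 2*F - M  [with G=9, F=-3, M=0]  = -12
Without intervention: M = 2*F  [with F=-3]  = -6; G = -M - 2*F + 3  [with M=-6, F=-3]  = 15; L = -2*G - 2*F - M  [with G=15, F=-3, M=-6]  = -18.
Change = -12 − (-18) = 6.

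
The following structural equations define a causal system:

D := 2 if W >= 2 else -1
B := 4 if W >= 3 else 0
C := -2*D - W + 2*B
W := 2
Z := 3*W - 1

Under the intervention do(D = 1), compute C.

-4

The intervention breaks the incoming arrows to D: D := 2 if W >= 2 else -1 no longer applies, and D = 1.
B = 4 if W >= 3 else 0  [with W=2]  = 0
C = -2*D - W + 2*B  [with D=1, W=2, B=0]  = -4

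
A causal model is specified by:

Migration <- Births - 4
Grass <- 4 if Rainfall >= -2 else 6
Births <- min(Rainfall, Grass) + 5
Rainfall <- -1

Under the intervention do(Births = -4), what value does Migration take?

-8

The intervention breaks the incoming arrows to Births: Births <- min(Rainfall, Grass) + 5 no longer applies, and Births = -4.
Migration = Births - 4  [with Births=-4]  = -8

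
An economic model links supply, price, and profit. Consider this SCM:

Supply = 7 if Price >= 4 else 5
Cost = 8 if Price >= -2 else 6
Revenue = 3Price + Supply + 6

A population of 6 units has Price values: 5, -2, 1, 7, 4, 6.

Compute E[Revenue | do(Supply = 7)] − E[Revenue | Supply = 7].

do(Supply=7) breaks Supply's dependence on Price. With Supply=7 fixed, Revenue across the units is 28, 7, 16, 34, 25, 31, mean 23.5.
E[Revenue|Supply=7] averages over only the 4 units with Supply=7 (Price = 5, 7, 4, 6): Revenue = 28, 34, 25, 31, mean 29.5.
Difference = 23.5 − 29.5 = -6.

-6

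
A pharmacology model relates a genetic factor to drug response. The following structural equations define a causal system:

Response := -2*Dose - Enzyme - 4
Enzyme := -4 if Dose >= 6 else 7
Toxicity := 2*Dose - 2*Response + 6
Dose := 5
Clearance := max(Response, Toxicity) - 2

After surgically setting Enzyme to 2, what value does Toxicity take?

Under do(Enzyme=2), the mechanism Enzyme := -4 if Dose >= 6 else 7 is discarded; Enzyme is fixed at 2.
Response = -2*Dose - Enzyme - 4  [with Dose=5, Enzyme=2]  = -16
Toxicity = 2*Dose - 2*Response + 6  [with Dose=5, Response=-16]  = 48

48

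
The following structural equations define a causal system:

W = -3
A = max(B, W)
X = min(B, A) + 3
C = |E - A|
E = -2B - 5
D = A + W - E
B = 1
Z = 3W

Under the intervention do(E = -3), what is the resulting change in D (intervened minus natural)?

Intervening sets E = -3 and removes its equation (E = -2B - 5).
A = max(B, W)  [with B=1, W=-3]  = 1
D = A + W - E  [with A=1, W=-3, E=-3]  = 1
Without intervention: A = max(B, W)  [with B=1, W=-3]  = 1; E = -2B - 5  [with B=1]  = -7; D = A + W - E  [with A=1, W=-3, E=-7]  = 5.
Change = 1 − 5 = -4.

-4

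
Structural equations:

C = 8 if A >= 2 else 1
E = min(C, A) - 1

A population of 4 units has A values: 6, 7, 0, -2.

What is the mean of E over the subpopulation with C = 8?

Observing C=8 restricts to units where C's equation naturally yields 8: A ∈ {6, 7}. In that subpopulation E = 5, 6, mean 5.5.

5.5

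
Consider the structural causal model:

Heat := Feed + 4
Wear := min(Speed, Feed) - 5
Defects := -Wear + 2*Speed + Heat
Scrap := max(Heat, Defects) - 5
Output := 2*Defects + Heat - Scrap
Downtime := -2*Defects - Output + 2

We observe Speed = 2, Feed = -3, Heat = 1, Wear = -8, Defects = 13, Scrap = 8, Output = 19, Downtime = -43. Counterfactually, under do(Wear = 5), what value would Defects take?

Intervening sets Wear = 5 and removes its equation (Wear := min(Speed, Feed) - 5).
Heat = Feed + 4  [with Feed=-3]  = 1
Defects = -Wear + 2*Speed + Heat  [with Wear=5, Speed=2, Heat=1]  = 0

0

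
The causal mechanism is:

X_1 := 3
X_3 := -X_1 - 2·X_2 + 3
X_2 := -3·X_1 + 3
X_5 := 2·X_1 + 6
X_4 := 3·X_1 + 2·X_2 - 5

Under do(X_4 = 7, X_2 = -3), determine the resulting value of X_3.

6

Setting X_4 = 7, X_2 = -3 by intervention discards those variables' equations.
X_3 = -X_1 - 2·X_2 + 3  [with X_1=3, X_2=-3]  = 6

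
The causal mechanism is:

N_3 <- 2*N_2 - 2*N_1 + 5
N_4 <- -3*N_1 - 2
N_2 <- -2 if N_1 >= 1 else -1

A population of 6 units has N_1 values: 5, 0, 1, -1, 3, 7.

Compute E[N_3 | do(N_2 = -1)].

-2

Under do(N_2=-1), N_2's equation is replaced by N_2=-1 for every unit. Per-unit N_3: -7, 3, 1, 5, -3, -11. Mean = -2.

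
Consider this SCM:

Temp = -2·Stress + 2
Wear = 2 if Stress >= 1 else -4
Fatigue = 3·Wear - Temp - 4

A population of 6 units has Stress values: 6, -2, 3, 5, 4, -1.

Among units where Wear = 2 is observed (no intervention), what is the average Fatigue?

9

E[Fatigue|Wear=2] averages over only the 4 units with Wear=2 (Stress = 6, 3, 5, 4): Fatigue = 12, 6, 10, 8, mean 9.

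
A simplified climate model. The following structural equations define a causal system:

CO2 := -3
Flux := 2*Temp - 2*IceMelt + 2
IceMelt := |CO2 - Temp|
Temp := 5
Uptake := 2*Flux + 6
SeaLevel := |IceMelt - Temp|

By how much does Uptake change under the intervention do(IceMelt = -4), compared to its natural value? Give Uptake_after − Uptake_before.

48

The intervention breaks the incoming arrows to IceMelt: IceMelt := |CO2 - Temp| no longer applies, and IceMelt = -4.
Flux = 2*Temp - 2*IceMelt + 2  [with Temp=5, IceMelt=-4]  = 20
Uptake = 2*Flux + 6  [with Flux=20]  = 46
Without intervention: IceMelt = |CO2 - Temp|  [with CO2=-3, Temp=5]  = 8; Flux = 2*Temp - 2*IceMelt + 2  [with Temp=5, IceMelt=8]  = -4; Uptake = 2*Flux + 6  [with Flux=-4]  = -2.
Change = 46 − (-2) = 48.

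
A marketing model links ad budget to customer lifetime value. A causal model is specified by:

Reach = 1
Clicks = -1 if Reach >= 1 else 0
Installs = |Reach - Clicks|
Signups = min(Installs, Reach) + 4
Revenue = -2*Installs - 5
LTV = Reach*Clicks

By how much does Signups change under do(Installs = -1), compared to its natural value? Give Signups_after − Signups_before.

The intervention breaks the incoming arrows to Installs: Installs = |Reach - Clicks| no longer applies, and Installs = -1.
Signups = min(Installs, Reach) + 4  [with Installs=-1, Reach=1]  = 3
Without intervention: Clicks = -1 if Reach >= 1 else 0  [with Reach=1]  = -1; Installs = |Reach - Clicks|  [with Reach=1, Clicks=-1]  = 2; Signups = min(Installs, Reach) + 4  [with Installs=2, Reach=1]  = 5.
Change = 3 − 5 = -2.

-2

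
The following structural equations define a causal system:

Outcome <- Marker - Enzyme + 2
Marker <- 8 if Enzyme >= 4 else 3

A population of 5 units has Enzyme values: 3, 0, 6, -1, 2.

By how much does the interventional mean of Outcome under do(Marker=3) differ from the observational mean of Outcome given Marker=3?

do(Marker=3) breaks Marker's dependence on Enzyme. With Marker=3 fixed, Outcome across the units is 2, 5, -1, 6, 3, mean 3.
E[Outcome|Marker=3] averages over only the 4 units with Marker=3 (Enzyme = 3, 0, -1, 2): Outcome = 2, 5, 6, 3, mean 4.
Difference = 3 − 4 = -1.

-1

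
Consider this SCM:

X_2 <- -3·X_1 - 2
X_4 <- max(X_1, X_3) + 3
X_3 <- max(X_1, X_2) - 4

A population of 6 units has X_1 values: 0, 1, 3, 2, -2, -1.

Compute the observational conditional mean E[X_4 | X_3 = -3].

3

Observing X_3=-3 restricts to units where X_3's equation naturally yields -3: X_1 ∈ {1, -1}. In that subpopulation X_4 = 4, 2, mean 3.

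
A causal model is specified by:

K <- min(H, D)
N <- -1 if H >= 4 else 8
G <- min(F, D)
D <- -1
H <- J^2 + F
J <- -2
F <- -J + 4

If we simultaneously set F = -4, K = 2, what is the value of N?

8

Under do(F = -4, K = 2), each intervened variable's structural equation is replaced by its fixed value.
H = J^2 + F  [with J=-2, F=-4]  = 0
N = -1 if H >= 4 else 8  [with H=0]  = 8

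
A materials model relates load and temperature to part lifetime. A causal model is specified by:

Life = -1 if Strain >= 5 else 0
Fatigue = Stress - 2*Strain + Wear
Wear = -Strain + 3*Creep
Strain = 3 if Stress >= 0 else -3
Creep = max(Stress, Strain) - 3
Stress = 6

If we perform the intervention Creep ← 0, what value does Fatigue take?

do(Creep=0) replaces the equation Creep = max(Stress, Strain) - 3 with the constant Creep = 0.
Strain = 3 if Stress >= 0 else -3  [with Stress=6]  = 3
Wear = -Strain + 3*Creep  [with Strain=3, Creep=0]  = -3
Fatigue = Stress - 2*Strain + Wear  [with Stress=6, Strain=3, Wear=-3]  = -3

-3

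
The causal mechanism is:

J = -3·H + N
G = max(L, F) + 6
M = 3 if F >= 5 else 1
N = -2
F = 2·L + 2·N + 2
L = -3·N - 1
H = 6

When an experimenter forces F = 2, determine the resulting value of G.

11

The intervention breaks the incoming arrows to F: F = 2·L + 2·N + 2 no longer applies, and F = 2.
L = -3·N - 1  [with N=-2]  = 5
G = max(L, F) + 6  [with L=5, F=2]  = 11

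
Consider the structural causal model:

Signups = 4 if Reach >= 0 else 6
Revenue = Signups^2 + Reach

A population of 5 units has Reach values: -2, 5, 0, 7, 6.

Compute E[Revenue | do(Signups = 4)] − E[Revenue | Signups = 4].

-1.3

Every unit gets Signups=4 under the intervention. Revenue values become 14, 21, 16, 23, 22; E[Revenue|do(Signups=4)] = 19.2.
E[Revenue|Signups=4] averages over only the 4 units with Signups=4 (Reach = 5, 0, 7, 6): Revenue = 21, 16, 23, 22, mean 20.5.
Difference = 19.2 − 20.5 = -1.3.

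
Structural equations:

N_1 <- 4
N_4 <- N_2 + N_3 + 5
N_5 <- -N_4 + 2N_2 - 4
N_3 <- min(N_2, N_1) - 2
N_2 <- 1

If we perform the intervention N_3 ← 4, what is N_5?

do(N_3=4) replaces the equation N_3 <- min(N_2, N_1) - 2 with the constant N_3 = 4.
N_4 = N_2 + N_3 + 5  [with N_2=1, N_3=4]  = 10
N_5 = -N_4 + 2N_2 - 4  [with N_4=10, N_2=1]  = -12

-12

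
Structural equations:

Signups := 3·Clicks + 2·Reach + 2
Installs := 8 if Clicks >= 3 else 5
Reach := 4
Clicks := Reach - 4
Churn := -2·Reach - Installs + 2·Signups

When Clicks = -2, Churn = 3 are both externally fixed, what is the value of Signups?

The joint intervention fixes Clicks = -2, Churn = 3, removing each variable's own equation.
Signups = 3·Clicks + 2·Reach + 2  [with Clicks=-2, Reach=4]  = 4

4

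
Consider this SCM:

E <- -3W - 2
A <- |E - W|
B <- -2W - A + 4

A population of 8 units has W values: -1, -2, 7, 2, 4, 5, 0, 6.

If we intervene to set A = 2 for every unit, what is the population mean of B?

do(A=2) breaks A's dependence on W. With A=2 fixed, B across the units is 4, 6, -12, -2, -6, -8, 2, -10, mean -3.25.

-3.25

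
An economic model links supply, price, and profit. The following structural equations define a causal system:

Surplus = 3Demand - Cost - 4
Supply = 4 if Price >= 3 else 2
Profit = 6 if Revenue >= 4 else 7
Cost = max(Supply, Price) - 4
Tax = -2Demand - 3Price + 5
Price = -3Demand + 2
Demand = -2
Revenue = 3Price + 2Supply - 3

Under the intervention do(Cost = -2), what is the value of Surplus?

-8

do(Cost=-2) replaces the equation Cost = max(Supply, Price) - 4 with the constant Cost = -2.
Surplus = 3Demand - Cost - 4  [with Demand=-2, Cost=-2]  = -8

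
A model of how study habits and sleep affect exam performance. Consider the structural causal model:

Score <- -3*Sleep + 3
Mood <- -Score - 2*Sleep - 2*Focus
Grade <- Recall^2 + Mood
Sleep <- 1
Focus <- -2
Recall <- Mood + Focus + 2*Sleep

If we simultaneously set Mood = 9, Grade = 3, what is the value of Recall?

9

Setting Mood = 9, Grade = 3 by intervention discards those variables' equations.
Recall = Mood + Focus + 2*Sleep  [with Mood=9, Focus=-2, Sleep=1]  = 9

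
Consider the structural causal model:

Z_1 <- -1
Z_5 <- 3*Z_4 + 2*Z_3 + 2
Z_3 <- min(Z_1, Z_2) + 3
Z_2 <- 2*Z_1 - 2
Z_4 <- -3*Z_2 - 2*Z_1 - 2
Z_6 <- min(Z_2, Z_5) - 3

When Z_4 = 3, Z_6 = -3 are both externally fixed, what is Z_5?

9

Setting Z_4 = 3, Z_6 = -3 by intervention discards those variables' equations.
Z_2 = 2*Z_1 - 2  [with Z_1=-1]  = -4
Z_3 = min(Z_1, Z_2) + 3  [with Z_1=-1, Z_2=-4]  = -1
Z_5 = 3*Z_4 + 2*Z_3 + 2  [with Z_4=3, Z_3=-1]  = 9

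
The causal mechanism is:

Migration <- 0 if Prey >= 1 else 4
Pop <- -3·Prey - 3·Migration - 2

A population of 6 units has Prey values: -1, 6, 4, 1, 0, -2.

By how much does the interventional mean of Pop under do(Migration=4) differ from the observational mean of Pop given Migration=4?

-7

do(Migration=4) breaks Migration's dependence on Prey. With Migration=4 fixed, Pop across the units is -11, -32, -26, -17, -14, -8, mean -18.
Conditioning on Migration=4 selects the 3 unit(s) with Prey ∈ {-1, 0, -2}. Their Pop values: -11, -14, -8. Mean = -11.
Difference = -18 − (-11) = -7.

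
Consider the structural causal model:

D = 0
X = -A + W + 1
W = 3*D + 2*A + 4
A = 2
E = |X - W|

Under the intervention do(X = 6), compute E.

2

Intervening sets X = 6 and removes its equation (X = -A + W + 1).
W = 3*D + 2*A + 4  [with D=0, A=2]  = 8
E = |X - W|  [with X=6, W=8]  = 2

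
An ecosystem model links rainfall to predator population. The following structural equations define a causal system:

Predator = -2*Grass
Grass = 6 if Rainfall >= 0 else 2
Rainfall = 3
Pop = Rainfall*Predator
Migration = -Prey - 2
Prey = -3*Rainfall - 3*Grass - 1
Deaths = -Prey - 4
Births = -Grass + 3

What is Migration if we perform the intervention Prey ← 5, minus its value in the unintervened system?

-33

The intervention breaks the incoming arrows to Prey: Prey = -3*Rainfall - 3*Grass - 1 no longer applies, and Prey = 5.
Migration = -Prey - 2  [with Prey=5]  = -7
Without intervention: Grass = 6 if Rainfall >= 0 else 2  [with Rainfall=3]  = 6; Prey = -3*Rainfall - 3*Grass - 1  [with Rainfall=3, Grass=6]  = -28; Migration = -Prey - 2  [with Prey=-28]  = 26.
Change = -7 − 26 = -33.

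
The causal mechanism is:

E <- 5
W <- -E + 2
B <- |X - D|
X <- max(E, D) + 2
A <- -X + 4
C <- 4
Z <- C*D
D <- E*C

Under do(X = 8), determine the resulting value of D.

do(X=8) replaces the equation X <- max(E, D) + 2 with the constant X = 8.
D is not downstream of the intervention, so its value is determined by the original equations.
D = E*C  [with E=5, C=4]  = 20

20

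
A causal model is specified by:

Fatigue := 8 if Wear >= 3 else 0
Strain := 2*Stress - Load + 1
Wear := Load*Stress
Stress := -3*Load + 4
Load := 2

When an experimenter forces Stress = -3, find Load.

Under do(Stress=-3), the mechanism Stress := -3*Load + 4 is discarded; Stress is fixed at -3.
Load is not downstream of the intervention, so its value is determined by the original equations.

2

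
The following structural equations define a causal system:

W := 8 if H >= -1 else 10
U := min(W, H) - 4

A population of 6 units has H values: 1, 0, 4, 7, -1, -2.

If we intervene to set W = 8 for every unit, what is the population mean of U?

Under do(W=8), W's equation is replaced by W=8 for every unit. Per-unit U: -3, -4, 0, 3, -5, -6. Mean = -2.5.

-2.5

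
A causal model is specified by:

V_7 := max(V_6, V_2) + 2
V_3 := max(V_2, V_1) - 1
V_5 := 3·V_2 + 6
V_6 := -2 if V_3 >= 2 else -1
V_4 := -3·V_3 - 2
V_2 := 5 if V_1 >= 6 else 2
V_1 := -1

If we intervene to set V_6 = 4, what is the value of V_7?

Intervening sets V_6 = 4 and removes its equation (V_6 := -2 if V_3 >= 2 else -1).
V_2 = 5 if V_1 >= 6 else 2  [with V_1=-1]  = 2
V_7 = max(V_6, V_2) + 2  [with V_6=4, V_2=2]  = 6

6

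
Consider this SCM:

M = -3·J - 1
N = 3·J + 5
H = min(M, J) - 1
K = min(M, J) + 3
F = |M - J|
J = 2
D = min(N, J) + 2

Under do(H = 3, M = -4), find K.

The joint intervention fixes H = 3, M = -4, removing each variable's own equation.
K = min(M, J) + 3  [with M=-4, J=2]  = -1

-1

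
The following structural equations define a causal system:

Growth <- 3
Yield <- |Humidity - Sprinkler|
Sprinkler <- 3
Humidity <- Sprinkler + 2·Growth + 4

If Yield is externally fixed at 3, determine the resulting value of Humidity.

13

Under do(Yield=3), the mechanism Yield <- |Humidity - Sprinkler| is discarded; Yield is fixed at 3.
Since Humidity is not a descendant of the intervened variable, it is unaffected.
Humidity = Sprinkler + 2·Growth + 4  [with Sprinkler=3, Growth=3]  = 13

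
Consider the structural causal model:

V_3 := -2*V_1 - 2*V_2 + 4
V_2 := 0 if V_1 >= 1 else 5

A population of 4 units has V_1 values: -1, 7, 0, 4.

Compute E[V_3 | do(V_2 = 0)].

-1

Under do(V_2=0), V_2's equation is replaced by V_2=0 for every unit. Per-unit V_3: 6, -10, 4, -4. Mean = -1.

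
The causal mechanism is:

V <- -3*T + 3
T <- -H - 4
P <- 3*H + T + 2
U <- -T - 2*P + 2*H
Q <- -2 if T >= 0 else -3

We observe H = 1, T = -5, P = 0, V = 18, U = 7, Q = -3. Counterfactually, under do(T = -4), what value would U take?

do(T=-4) replaces the equation T <- -H - 4 with the constant T = -4.
P = 3*H + T + 2  [with H=1, T=-4]  = 1
U = -T - 2*P + 2*H  [with T=-4, P=1, H=1]  = 4

4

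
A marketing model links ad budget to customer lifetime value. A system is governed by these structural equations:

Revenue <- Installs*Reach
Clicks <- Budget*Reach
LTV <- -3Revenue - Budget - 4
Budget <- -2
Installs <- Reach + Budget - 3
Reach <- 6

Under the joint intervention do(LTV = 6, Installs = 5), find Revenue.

30

Setting LTV = 6, Installs = 5 by intervention discards those variables' equations.
Revenue = Installs*Reach  [with Installs=5, Reach=6]  = 30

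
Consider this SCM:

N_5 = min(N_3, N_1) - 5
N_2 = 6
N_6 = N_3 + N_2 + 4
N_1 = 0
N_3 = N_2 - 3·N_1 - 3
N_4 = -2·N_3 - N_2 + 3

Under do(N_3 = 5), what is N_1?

0

Under do(N_3=5), the mechanism N_3 = N_2 - 3·N_1 - 3 is discarded; N_3 is fixed at 5.
N_1 is not downstream of the intervention, so its value is determined by the original equations.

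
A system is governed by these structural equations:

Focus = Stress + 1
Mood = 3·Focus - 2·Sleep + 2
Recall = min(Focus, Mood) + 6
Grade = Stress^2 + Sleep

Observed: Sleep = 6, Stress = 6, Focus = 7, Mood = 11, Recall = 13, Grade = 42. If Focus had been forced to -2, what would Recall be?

do(Focus=-2) replaces the equation Focus = Stress + 1 with the constant Focus = -2.
Mood = 3·Focus - 2·Sleep + 2  [with Focus=-2, Sleep=6]  = -16
Recall = min(Focus, Mood) + 6  [with Focus=-2, Mood=-16]  = -10

-10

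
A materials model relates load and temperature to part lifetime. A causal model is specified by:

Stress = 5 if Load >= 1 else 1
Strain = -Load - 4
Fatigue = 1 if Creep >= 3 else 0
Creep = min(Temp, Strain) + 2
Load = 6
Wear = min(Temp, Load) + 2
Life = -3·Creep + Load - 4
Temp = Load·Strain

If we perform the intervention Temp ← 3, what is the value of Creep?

Intervening sets Temp = 3 and removes its equation (Temp = Load·Strain).
Strain = -Load - 4  [with Load=6]  = -10
Creep = min(Temp, Strain) + 2  [with Temp=3, Strain=-10]  = -8

-8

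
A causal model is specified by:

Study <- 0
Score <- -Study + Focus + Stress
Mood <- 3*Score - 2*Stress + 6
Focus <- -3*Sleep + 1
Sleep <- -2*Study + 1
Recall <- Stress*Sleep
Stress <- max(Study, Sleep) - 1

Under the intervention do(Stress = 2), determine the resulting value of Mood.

The intervention breaks the incoming arrows to Stress: Stress <- max(Study, Sleep) - 1 no longer applies, and Stress = 2.
Sleep = -2*Study + 1  [with Study=0]  = 1
Focus = -3*Sleep + 1  [with Sleep=1]  = -2
Score = -Study + Focus + Stress  [with Study=0, Focus=-2, Stress=2]  = 0
Mood = 3*Score - 2*Stress + 6  [with Score=0, Stress=2]  = 2

2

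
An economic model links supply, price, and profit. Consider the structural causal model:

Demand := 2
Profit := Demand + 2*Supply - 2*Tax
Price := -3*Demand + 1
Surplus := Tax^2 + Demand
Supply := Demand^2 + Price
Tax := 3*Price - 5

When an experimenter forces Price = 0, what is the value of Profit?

20

do(Price=0) replaces the equation Price := -3*Demand + 1 with the constant Price = 0.
Supply = Demand^2 + Price  [with Demand=2, Price=0]  = 4
Tax = 3*Price - 5  [with Price=0]  = -5
Profit = Demand + 2*Supply - 2*Tax  [with Demand=2, Supply=4, Tax=-5]  = 20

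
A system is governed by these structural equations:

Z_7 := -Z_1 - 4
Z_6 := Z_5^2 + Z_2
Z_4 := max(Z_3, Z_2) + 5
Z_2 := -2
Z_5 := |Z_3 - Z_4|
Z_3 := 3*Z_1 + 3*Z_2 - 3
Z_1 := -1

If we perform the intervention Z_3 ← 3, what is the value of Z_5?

do(Z_3=3) replaces the equation Z_3 := 3*Z_1 + 3*Z_2 - 3 with the constant Z_3 = 3.
Z_4 = max(Z_3, Z_2) + 5  [with Z_3=3, Z_2=-2]  = 8
Z_5 = |Z_3 - Z_4|  [with Z_3=3, Z_4=8]  = 5

5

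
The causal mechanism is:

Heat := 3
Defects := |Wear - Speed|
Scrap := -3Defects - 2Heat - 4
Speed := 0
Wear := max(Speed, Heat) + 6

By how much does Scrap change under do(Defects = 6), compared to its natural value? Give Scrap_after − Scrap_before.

9

Intervening sets Defects = 6 and removes its equation (Defects := |Wear - Speed|).
Scrap = -3Defects - 2Heat - 4  [with Defects=6, Heat=3]  = -28
Without intervention: Wear = max(Speed, Heat) + 6  [with Speed=0, Heat=3]  = 9; Defects = |Wear - Speed|  [with Wear=9, Speed=0]  = 9; Scrap = -3Defects - 2Heat - 4  [with Defects=9, Heat=3]  = -37.
Change = -28 − (-37) = 9.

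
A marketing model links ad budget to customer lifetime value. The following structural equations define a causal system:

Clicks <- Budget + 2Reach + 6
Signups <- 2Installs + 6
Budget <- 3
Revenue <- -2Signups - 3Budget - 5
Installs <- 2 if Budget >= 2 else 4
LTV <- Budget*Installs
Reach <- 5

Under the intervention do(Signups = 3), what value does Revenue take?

-20

The intervention breaks the incoming arrows to Signups: Signups <- 2Installs + 6 no longer applies, and Signups = 3.
Revenue = -2Signups - 3Budget - 5  [with Signups=3, Budget=3]  = -20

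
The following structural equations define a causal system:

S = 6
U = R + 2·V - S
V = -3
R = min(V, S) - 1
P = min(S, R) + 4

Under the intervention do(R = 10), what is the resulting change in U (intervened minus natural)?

14

The intervention breaks the incoming arrows to R: R = min(V, S) - 1 no longer applies, and R = 10.
U = R + 2·V - S  [with R=10, V=-3, S=6]  = -2
Without intervention: R = min(V, S) - 1  [with V=-3, S=6]  = -4; U = R + 2·V - S  [with R=-4, V=-3, S=6]  = -16.
Change = -2 − (-16) = 14.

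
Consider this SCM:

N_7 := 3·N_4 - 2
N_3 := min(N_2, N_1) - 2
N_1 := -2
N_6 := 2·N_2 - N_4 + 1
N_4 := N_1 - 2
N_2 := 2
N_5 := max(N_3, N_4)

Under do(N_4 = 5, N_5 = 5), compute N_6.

0

The joint intervention fixes N_4 = 5, N_5 = 5, removing each variable's own equation.
N_6 = 2·N_2 - N_4 + 1  [with N_2=2, N_4=5]  = 0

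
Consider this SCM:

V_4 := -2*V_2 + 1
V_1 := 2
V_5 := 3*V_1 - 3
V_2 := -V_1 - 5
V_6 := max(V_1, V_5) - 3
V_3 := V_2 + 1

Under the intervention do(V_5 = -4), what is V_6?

The intervention breaks the incoming arrows to V_5: V_5 := 3*V_1 - 3 no longer applies, and V_5 = -4.
V_6 = max(V_1, V_5) - 3  [with V_1=2, V_5=-4]  = -1

-1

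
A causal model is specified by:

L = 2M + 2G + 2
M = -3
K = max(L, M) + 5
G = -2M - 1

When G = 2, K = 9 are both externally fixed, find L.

0

The joint intervention fixes G = 2, K = 9, removing each variable's own equation.
L = 2M + 2G + 2  [with M=-3, G=2]  = 0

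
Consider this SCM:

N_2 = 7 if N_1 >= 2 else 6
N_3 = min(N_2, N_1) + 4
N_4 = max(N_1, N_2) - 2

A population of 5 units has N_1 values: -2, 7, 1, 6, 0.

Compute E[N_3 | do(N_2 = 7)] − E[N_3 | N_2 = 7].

Under do(N_2=7), N_2's equation is replaced by N_2=7 for every unit. Per-unit N_3: 2, 11, 5, 10, 4. Mean = 6.4.
E[N_3|N_2=7] averages over only the 2 units with N_2=7 (N_1 = 7, 6): N_3 = 11, 10, mean 10.5.
Difference = 6.4 − 10.5 = -4.1.

-4.1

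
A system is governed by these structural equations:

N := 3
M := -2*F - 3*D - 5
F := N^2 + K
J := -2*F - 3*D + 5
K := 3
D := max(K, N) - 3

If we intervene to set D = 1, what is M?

do(D=1) replaces the equation D := max(K, N) - 3 with the constant D = 1.
F = N^2 + K  [with N=3, K=3]  = 12
M = -2*F - 3*D - 5  [with F=12, D=1]  = -32

-32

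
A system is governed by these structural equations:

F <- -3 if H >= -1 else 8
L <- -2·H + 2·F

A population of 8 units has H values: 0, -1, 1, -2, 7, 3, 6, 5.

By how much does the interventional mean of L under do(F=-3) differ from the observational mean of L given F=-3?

Under do(F=-3), F's equation is replaced by F=-3 for every unit. Per-unit L: -6, -4, -8, -2, -20, -12, -18, -16. Mean = -10.75.
E[L|F=-3] averages over only the 7 units with F=-3 (H = 0, -1, 1, 7, 3, 6, 5): L = -6, -4, -8, -20, -12, -18, -16, mean -12.
Difference = -10.75 − (-12) = 1.25.

1.25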